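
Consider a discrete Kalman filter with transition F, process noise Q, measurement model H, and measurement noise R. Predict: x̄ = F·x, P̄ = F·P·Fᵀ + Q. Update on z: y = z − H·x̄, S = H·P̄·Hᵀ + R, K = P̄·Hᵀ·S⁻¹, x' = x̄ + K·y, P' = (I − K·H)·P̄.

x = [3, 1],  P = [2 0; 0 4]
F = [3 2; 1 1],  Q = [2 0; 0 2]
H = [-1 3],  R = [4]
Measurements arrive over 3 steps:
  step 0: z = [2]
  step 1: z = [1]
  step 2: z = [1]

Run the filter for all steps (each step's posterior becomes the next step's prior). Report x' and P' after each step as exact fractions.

step 0: x̄ = F·x = [11, 4]
step 0: P̄ = F·P·Fᵀ + Q = [36 14; 14 8]
step 0: y = z − H·x̄ = [1]
step 0: S = H·P̄·Hᵀ + R = [28]
step 0: K = P̄·Hᵀ·S⁻¹ = [3/14; 5/14]
step 0: x' = x̄ + K·y = [157/14, 61/14]
step 0: P' = (I − K·H)·P̄ = [243/7 83/7; 83/7 31/7]
step 1: x̄ = F·x = [593/14, 109/7]
step 1: P̄ = F·P·Fᵀ + Q = [3321/7 1206/7; 1206/7 454/7]
step 1: y = z − H·x̄ = [-47/14]
step 1: S = H·P̄·Hᵀ + R = [199/7]
step 1: K = P̄·Hᵀ·S⁻¹ = [297/199; 156/199]
step 1: x' = x̄ + K·y = [7432/199, 2575/199]
step 1: P' = (I − K·H)·P̄ = [81810/199 27666/199; 27666/199 9430/199]
step 2: x̄ = F·x = [27446/199, 10007/199]
step 2: P̄ = F·P·Fᵀ + Q = [1106400/199 402620/199; 402620/199 146970/199]
step 2: y = z − H·x̄ = [-2376/199]
step 2: S = H·P̄·Hᵀ + R = [14206/199]
step 2: K = P̄·Hᵀ·S⁻¹ = [50730/7103; 19145/7103]
step 2: x' = x̄ + K·y = [373942/7103, 128599/7103]
step 2: P' = (I − K·H)·P̄ = [13626600/7103 4609840/7103; 4609840/7103 1562140/7103]

step 0: x' = [157/14, 61/14], P' = [243/7 83/7; 83/7 31/7]
step 1: x' = [7432/199, 2575/199], P' = [81810/199 27666/199; 27666/199 9430/199]
step 2: x' = [373942/7103, 128599/7103], P' = [13626600/7103 4609840/7103; 4609840/7103 1562140/7103]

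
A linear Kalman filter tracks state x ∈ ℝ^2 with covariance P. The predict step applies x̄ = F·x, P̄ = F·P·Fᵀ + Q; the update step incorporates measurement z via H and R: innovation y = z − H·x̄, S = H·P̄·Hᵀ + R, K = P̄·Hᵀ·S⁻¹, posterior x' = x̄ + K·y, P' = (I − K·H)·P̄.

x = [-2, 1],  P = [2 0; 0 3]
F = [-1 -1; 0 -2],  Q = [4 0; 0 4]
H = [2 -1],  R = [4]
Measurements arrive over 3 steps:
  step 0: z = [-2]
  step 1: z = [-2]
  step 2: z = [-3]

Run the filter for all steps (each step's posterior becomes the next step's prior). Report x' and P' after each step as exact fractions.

step 0: x' = [-5/4, -5/4], P' = [9/2 15/2; 15/2 31/2]
step 1: x' = [-13/14, -2/7], P' = [307/21 550/21; 550/21 1048/21]
step 2: x' = [-3519/866, -2322/433], P' = [10186/433 18490/433; 18490/433 34864/433]

step 0: x̄ = F·x = [1, -2]
step 0: P̄ = F·P·Fᵀ + Q = [9 6; 6 16]
step 0: y = z − H·x̄ = [-6]
step 0: S = H·P̄·Hᵀ + R = [32]
step 0: K = P̄·Hᵀ·S⁻¹ = [3/8; -1/8]
step 0: x' = x̄ + K·y = [-5/4, -5/4]
step 0: P' = (I − K·H)·P̄ = [9/2 15/2; 15/2 31/2]
step 1: x̄ = F·x = [5/2, 5/2]
step 1: P̄ = F·P·Fᵀ + Q = [39 46; 46 66]
step 1: y = z − H·x̄ = [-9/2]
step 1: S = H·P̄·Hᵀ + R = [42]
step 1: K = P̄·Hᵀ·S⁻¹ = [16/21; 13/21]
step 1: x' = x̄ + K·y = [-13/14, -2/7]
step 1: P' = (I − K·H)·P̄ = [307/21 550/21; 550/21 1048/21]
step 2: x̄ = F·x = [17/14, 4/7]
step 2: P̄ = F·P·Fᵀ + Q = [2539/21 3196/21; 3196/21 4276/21]
step 2: y = z − H·x̄ = [-34/7]
step 2: S = H·P̄·Hᵀ + R = [1732/21]
step 2: K = P̄·Hᵀ·S⁻¹ = [941/866; 529/433]
step 2: x' = x̄ + K·y = [-3519/866, -2322/433]
step 2: P' = (I − K·H)·P̄ = [10186/433 18490/433; 18490/433 34864/433]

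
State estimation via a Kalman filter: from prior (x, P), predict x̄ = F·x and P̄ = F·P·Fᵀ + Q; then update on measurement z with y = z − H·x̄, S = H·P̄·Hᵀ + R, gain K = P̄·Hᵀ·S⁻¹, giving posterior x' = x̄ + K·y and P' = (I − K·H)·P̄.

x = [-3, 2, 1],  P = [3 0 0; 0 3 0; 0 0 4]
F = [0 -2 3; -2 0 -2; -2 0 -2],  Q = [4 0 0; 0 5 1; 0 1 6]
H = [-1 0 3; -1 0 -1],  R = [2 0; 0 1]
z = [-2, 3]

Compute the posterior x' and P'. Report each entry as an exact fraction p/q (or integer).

x' = [-8108/4913, 35/19652, -11765/9826]
P' = [3304/4913 -109/4913 286/4913; -109/4913 157617/19652 1367/9826; 286/4913 1367/9826 911/4913]

x̄ = F·x = [-1, 4, 4]
P̄ = F·P·Fᵀ + Q = [52 -24 -24; -24 33 29; -24 29 34]
y = z − H·x̄ = [-15, 6]
S = H·P̄·Hᵀ + R = [504 -2; -2 39]
K = P̄·Hᵀ·S⁻¹ = [-1223/4913 -3590/4913; 4319/19652 -1149/9826; 2447/9826 -1197/4913]
x' = x̄ + K·y = [-8108/4913, 35/19652, -11765/9826]
P' = (I − K·H)·P̄ = [3304/4913 -109/4913 286/4913; -109/4913 157617/19652 1367/9826; 286/4913 1367/9826 911/4913]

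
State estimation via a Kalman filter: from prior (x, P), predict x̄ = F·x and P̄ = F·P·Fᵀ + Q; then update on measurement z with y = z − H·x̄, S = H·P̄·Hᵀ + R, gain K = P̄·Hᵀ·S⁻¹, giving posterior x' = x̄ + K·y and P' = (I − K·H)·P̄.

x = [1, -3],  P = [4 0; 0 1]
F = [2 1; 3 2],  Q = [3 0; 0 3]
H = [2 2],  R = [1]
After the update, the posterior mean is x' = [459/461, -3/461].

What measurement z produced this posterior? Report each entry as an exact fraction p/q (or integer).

x̄ = F·x = [-1, -3]
P̄ = F·P·Fᵀ + Q = [20 26; 26 43]
S = H·P̄·Hᵀ + R = [461]
K = P̄·Hᵀ·S⁻¹ = [92/461; 138/461]
x' − x̄ = [920/461, 1380/461] = K·y
y = (KᵀK)⁻¹·Kᵀ·(x' − x̄) = [10]
z = y + H·x̄ = [10] + [-8] = [2]

z = [2]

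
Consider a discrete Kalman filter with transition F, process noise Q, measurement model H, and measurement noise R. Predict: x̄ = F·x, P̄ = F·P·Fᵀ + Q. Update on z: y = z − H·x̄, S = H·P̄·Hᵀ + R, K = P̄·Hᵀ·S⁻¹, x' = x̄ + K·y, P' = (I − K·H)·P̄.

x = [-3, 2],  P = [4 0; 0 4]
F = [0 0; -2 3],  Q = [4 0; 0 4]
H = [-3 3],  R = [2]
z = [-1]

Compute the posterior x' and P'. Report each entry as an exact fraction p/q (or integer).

x̄ = F·x = [0, 12]
P̄ = F·P·Fᵀ + Q = [4 0; 0 56]
y = z − H·x̄ = [-37]
S = H·P̄·Hᵀ + R = [542]
K = P̄·Hᵀ·S⁻¹ = [-6/271; 84/271]
x' = x̄ + K·y = [222/271, 144/271]
P' = (I − K·H)·P̄ = [1012/271 1008/271; 1008/271 1064/271]

x' = [222/271, 144/271]
P' = [1012/271 1008/271; 1008/271 1064/271]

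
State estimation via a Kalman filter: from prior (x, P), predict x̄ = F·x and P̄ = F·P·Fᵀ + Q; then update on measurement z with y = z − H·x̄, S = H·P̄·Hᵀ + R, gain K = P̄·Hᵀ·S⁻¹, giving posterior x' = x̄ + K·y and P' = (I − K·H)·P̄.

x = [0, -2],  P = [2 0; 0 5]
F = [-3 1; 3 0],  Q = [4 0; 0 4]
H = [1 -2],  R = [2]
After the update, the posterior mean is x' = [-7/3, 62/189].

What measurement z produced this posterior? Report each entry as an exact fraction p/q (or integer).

x̄ = F·x = [-2, 0]
P̄ = F·P·Fᵀ + Q = [27 -18; -18 22]
S = H·P̄·Hᵀ + R = [189]
K = P̄·Hᵀ·S⁻¹ = [1/3; -62/189]
x' − x̄ = [-1/3, 62/189] = K·y
y = (KᵀK)⁻¹·Kᵀ·(x' − x̄) = [-1]
z = y + H·x̄ = [-1] + [-2] = [-3]

z = [-3]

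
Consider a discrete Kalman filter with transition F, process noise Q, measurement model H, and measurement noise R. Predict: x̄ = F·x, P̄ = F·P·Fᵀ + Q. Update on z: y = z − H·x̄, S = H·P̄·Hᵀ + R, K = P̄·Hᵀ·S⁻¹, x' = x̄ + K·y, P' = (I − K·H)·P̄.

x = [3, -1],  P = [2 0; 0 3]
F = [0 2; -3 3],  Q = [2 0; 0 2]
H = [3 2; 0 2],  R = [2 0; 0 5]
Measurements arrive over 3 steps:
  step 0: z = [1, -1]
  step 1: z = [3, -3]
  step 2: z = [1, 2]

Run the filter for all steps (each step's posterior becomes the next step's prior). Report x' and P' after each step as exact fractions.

step 0: x' = [523/502, -253/251], P' = [791/1255 -164/251; -164/251 775/753]
step 1: x' = [666527/454360, -83027/90872], P' = [665861/1363080 -44079/90872; -44079/90872 225865/272616]
step 2: x' = [2673967/14466505, 15558031/52079418], P' = [21130718/43399515 -4185346/8679903; -4185346/8679903 64318630/78119127]

step 0: x̄ = F·x = [-2, -12]
step 0: P̄ = F·P·Fᵀ + Q = [14 18; 18 47]
step 0: y = z − H·x̄ = [31, 23]
step 0: S = H·P̄·Hᵀ + R = [532 296; 296 193]
step 0: K = P̄·Hᵀ·S⁻¹ = [733/2510 -328/1255; 37/753 310/753]
step 0: x' = x̄ + K·y = [523/502, -253/251]
step 0: P' = (I − K·H)·P̄ = [791/1255 -164/251; -164/251 775/753]
step 1: x̄ = F·x = [-506/251, -3087/502]
step 1: P̄ = F·P·Fᵀ + Q = [4606/753 2534/251; 2534/251 36014/1255]
step 1: y = z − H·x̄ = [5358/251, 2334/251]
step 1: S = H·P̄·Hᵀ + R = [367696/1255 220076/1255; 220076/1255 150331/1255]
step 1: K = P̄·Hᵀ·S⁻¹ = [6083/24560 -44079/227180; 1487/14736 45173/136308]
step 1: x' = x̄ + K·y = [666527/454360, -83027/90872]
step 1: P' = (I − K·H)·P̄ = [665861/1363080 -44079/90872; -44079/90872 225865/272616]
step 2: x̄ = F·x = [-83027/45436, -1622493/227180]
step 2: P̄ = F·P·Fᵀ + Q = [362173/68154 179051/22718; 179051/22718 2565347/113590]
step 2: y = z − H·x̄ = [4717571/227180, 1849673/113590]
step 2: S = H·P̄·Hᵀ + R = [26664223/113590 7816459/56795; 7816459/56795 5414669/56795]
step 2: K = P̄·Hᵀ·S⁻¹ = [10769347/43399515 -8370692/43399515; 7816459/78119127 25727452/78119127]
step 2: x' = x̄ + K·y = [2673967/14466505, 15558031/52079418]
step 2: P' = (I − K·H)·P̄ = [21130718/43399515 -4185346/8679903; -4185346/8679903 64318630/78119127]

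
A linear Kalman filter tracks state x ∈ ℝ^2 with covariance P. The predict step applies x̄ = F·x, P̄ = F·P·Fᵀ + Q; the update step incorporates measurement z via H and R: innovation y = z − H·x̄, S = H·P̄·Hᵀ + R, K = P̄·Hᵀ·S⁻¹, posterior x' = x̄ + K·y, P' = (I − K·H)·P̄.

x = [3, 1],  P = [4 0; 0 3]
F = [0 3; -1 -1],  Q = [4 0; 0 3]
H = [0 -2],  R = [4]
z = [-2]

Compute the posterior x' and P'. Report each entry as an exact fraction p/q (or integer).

x̄ = F·x = [3, -4]
P̄ = F·P·Fᵀ + Q = [31 -9; -9 10]
y = z − H·x̄ = [-10]
S = H·P̄·Hᵀ + R = [44]
K = P̄·Hᵀ·S⁻¹ = [9/22; -5/11]
x' = x̄ + K·y = [-12/11, 6/11]
P' = (I − K·H)·P̄ = [260/11 -9/11; -9/11 10/11]

x' = [-12/11, 6/11]
P' = [260/11 -9/11; -9/11 10/11]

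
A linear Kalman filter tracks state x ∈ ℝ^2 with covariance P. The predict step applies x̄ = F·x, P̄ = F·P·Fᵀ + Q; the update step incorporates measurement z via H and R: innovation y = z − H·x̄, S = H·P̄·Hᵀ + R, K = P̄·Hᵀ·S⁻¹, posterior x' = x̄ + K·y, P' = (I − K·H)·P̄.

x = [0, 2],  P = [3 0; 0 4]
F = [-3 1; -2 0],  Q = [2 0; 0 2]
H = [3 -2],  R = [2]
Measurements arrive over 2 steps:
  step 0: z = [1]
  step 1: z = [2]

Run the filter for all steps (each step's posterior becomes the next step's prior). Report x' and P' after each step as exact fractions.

step 0: x̄ = F·x = [2, 0]
step 0: P̄ = F·P·Fᵀ + Q = [33 18; 18 14]
step 0: y = z − H·x̄ = [-5]
step 0: S = H·P̄·Hᵀ + R = [139]
step 0: K = P̄·Hᵀ·S⁻¹ = [63/139; 26/139]
step 0: x' = x̄ + K·y = [-37/139, -130/139]
step 0: P' = (I − K·H)·P̄ = [618/139 864/139; 864/139 1270/139]
step 1: x̄ = F·x = [-19/139, 74/139]
step 1: P̄ = F·P·Fᵀ + Q = [1926/139 1980/139; 1980/139 2750/139]
step 1: y = z − H·x̄ = [483/139]
step 1: S = H·P̄·Hᵀ + R = [4852/139]
step 1: K = P̄·Hᵀ·S⁻¹ = [909/2426; 110/1213]
step 1: x' = x̄ + K·y = [2827/2426, 1028/1213]
step 1: P' = (I − K·H)·P̄ = [10863/1213 15840/1213; 15840/1213 23650/1213]

step 0: x' = [-37/139, -130/139], P' = [618/139 864/139; 864/139 1270/139]
step 1: x' = [2827/2426, 1028/1213], P' = [10863/1213 15840/1213; 15840/1213 23650/1213]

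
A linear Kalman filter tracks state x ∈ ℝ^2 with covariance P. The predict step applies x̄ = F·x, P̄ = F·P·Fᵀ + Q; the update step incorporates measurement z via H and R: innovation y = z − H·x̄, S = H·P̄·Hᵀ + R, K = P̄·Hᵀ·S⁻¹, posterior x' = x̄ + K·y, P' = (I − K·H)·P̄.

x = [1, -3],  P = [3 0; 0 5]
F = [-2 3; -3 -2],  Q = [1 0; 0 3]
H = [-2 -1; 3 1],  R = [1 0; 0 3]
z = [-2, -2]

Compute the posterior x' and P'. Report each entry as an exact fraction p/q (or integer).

x' = [-13191/3961, 33205/3961]
P' = [11198/3961 -24840/3961; -24840/3961 58026/3961]

x̄ = F·x = [-11, 3]
P̄ = F·P·Fᵀ + Q = [58 -12; -12 50]
y = z − H·x̄ = [-21, 28]
S = H·P̄·Hᵀ + R = [235 -338; -338 503]
K = P̄·Hᵀ·S⁻¹ = [2444/3961 2918/3961; -8346/3961 -5498/3961]
x' = x̄ + K·y = [-13191/3961, 33205/3961]
P' = (I − K·H)·P̄ = [11198/3961 -24840/3961; -24840/3961 58026/3961]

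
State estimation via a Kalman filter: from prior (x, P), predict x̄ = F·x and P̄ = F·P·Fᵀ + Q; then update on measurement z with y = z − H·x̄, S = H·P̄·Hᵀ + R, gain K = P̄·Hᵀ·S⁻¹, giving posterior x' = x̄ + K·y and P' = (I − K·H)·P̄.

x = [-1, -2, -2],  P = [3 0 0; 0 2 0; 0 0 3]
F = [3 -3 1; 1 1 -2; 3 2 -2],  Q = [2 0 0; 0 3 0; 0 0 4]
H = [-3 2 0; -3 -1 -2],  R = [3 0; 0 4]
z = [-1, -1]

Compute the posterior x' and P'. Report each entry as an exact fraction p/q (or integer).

x̄ = F·x = [1, 1, -3]
P̄ = F·P·Fᵀ + Q = [50 -3 9; -3 20 25; 9 25 51]
y = z − H·x̄ = [0, -3]
S = H·P̄·Hᵀ + R = [569 373; 373 868]
K = P̄·Hᵀ·S⁻¹ = [-73863/354763 -35697/354763; 65285/354763 -52986/354763; 77406/354763 -96205/354763]
x' = x̄ + K·y = [461854/354763, 513721/354763, -775674/354763]
P' = (I − K·H)·P̄ = [325517/354763 377481/354763 -605622/354763; 377481/354763 664149/354763 -792324/354763; -605622/354763 -792324/354763 1497005/354763]

x' = [461854/354763, 513721/354763, -775674/354763]
P' = [325517/354763 377481/354763 -605622/354763; 377481/354763 664149/354763 -792324/354763; -605622/354763 -792324/354763 1497005/354763]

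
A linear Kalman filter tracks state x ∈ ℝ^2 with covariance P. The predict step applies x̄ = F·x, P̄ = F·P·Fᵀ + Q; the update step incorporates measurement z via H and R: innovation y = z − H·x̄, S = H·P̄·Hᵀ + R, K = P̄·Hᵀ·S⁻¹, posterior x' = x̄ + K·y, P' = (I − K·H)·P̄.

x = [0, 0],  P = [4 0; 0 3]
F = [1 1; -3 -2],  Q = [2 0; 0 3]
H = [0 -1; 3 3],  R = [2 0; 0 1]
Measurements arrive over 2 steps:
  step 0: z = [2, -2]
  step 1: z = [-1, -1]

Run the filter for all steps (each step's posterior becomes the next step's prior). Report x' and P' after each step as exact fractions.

step 0: x' = [441/425, -732/425], P' = [2583/1700 -1233/850; -1233/850 633/425]
step 1: x' = [-372393/386548, 62229/96637], P' = [360281/386548 -83874/96637; -83874/96637 88074/96637]

step 0: x̄ = F·x = [0, 0]
step 0: P̄ = F·P·Fᵀ + Q = [9 -18; -18 51]
step 0: y = z − H·x̄ = [2, -2]
step 0: S = H·P̄·Hᵀ + R = [53 -99; -99 217]
step 0: K = P̄·Hᵀ·S⁻¹ = [1233/1700 351/1700; -633/850 99/850]
step 0: x' = x̄ + K·y = [441/425, -732/425]
step 0: P' = (I − K·H)·P̄ = [2583/1700 -1233/850; -1233/850 633/425]
step 1: x̄ = F·x = [-291/425, 141/425]
step 1: P̄ = F·P·Fᵀ + Q = [3583/1700 -483/1700; -483/1700 8883/1700]
step 1: y = z − H·x̄ = [-284/425, 1/17]
step 1: S = H·P̄·Hᵀ + R = [12283/1700 -252/17; -252/17 1052/17]
step 1: K = P̄·Hᵀ·S⁻¹ = [41937/96637 74355/386548; -44037/96637 12600/96637]
step 1: x' = x̄ + K·y = [-372393/386548, 62229/96637]
step 1: P' = (I − K·H)·P̄ = [360281/386548 -83874/96637; -83874/96637 88074/96637]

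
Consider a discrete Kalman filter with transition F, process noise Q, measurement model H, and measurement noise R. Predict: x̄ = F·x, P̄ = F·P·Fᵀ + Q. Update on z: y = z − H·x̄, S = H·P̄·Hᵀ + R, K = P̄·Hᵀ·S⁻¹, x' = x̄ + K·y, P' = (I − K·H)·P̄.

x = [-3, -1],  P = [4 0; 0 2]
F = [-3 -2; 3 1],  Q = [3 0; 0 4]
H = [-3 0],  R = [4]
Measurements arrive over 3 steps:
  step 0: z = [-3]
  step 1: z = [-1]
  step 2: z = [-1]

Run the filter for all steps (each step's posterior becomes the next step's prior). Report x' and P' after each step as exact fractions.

step 0: x' = [467/427, -670/427], P' = [188/427 -160/427; -160/427 3534/427]
step 1: x' = [743/2269, 205577/138409], P' = [996/2269 -480/2269; -480/2269 807058/138409]
step 2: x' = [9328217/35103763, 13429022/35103763], P' = [15355612/35103763 -7589600/35103763; -7589600/35103763 205132526/35103763]

step 0: x̄ = F·x = [11, -10]
step 0: P̄ = F·P·Fᵀ + Q = [47 -40; -40 42]
step 0: y = z − H·x̄ = [30]
step 0: S = H·P̄·Hᵀ + R = [427]
step 0: K = P̄·Hᵀ·S⁻¹ = [-141/427; 120/427]
step 0: x' = x̄ + K·y = [467/427, -670/427]
step 0: P' = (I − K·H)·P̄ = [188/427 -160/427; -160/427 3534/427]
step 1: x̄ = F·x = [-1/7, 731/427]
step 1: P̄ = F·P·Fᵀ + Q = [249/7 -120/7; -120/7 5974/427]
step 1: y = z − H·x̄ = [-10/7]
step 1: S = H·P̄·Hᵀ + R = [2269/7]
step 1: K = P̄·Hᵀ·S⁻¹ = [-747/2269; 360/2269]
step 1: x' = x̄ + K·y = [743/2269, 205577/138409]
step 1: P' = (I − K·H)·P̄ = [996/2269 -480/2269; -480/2269 807058/138409]
step 2: x̄ = F·x = [-547123/138409, 341546/138409]
step 2: P̄ = F·P·Fᵀ + Q = [3838903/138409 -1897400/138409; -1897400/138409 1731818/138409]
step 2: y = z − H·x̄ = [-1779778/138409]
step 2: S = H·P̄·Hᵀ + R = [35103763/138409]
step 2: K = P̄·Hᵀ·S⁻¹ = [-11516709/35103763; 5692200/35103763]
step 2: x' = x̄ + K·y = [9328217/35103763, 13429022/35103763]
step 2: P' = (I − K·H)·P̄ = [15355612/35103763 -7589600/35103763; -7589600/35103763 205132526/35103763]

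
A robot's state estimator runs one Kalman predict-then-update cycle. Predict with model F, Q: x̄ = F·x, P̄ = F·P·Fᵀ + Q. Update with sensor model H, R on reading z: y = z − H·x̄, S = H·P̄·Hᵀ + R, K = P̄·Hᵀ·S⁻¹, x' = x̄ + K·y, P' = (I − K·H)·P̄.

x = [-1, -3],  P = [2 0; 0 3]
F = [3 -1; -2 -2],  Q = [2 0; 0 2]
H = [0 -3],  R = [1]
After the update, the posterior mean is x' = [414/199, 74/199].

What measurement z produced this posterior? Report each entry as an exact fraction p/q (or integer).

x̄ = F·x = [0, 8]
P̄ = F·P·Fᵀ + Q = [23 -6; -6 22]
S = H·P̄·Hᵀ + R = [199]
K = P̄·Hᵀ·S⁻¹ = [18/199; -66/199]
x' − x̄ = [414/199, -1518/199] = K·y
y = (KᵀK)⁻¹·Kᵀ·(x' − x̄) = [23]
z = y + H·x̄ = [23] + [-24] = [-1]

z = [-1]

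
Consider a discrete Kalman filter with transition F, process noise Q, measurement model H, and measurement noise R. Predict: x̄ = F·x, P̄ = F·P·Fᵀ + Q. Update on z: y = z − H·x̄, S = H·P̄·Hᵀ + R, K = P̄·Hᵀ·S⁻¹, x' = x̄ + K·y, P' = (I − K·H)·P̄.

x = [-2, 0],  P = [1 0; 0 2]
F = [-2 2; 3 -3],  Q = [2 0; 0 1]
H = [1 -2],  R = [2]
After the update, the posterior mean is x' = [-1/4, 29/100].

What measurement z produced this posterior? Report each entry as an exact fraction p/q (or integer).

z = [-1]

x̄ = F·x = [4, -6]
P̄ = F·P·Fᵀ + Q = [14 -18; -18 28]
S = H·P̄·Hᵀ + R = [200]
K = P̄·Hᵀ·S⁻¹ = [1/4; -37/100]
x' − x̄ = [-17/4, 629/100] = K·y
y = (KᵀK)⁻¹·Kᵀ·(x' − x̄) = [-17]
z = y + H·x̄ = [-17] + [16] = [-1]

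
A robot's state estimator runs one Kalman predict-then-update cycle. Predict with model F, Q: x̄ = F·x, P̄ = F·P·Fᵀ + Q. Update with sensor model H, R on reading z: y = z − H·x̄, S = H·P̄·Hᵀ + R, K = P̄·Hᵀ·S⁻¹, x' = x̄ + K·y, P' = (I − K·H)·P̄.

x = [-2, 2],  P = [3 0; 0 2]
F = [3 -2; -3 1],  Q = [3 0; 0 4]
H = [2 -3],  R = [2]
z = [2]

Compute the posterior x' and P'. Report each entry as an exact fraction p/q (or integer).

x̄ = F·x = [-10, 8]
P̄ = F·P·Fᵀ + Q = [38 -31; -31 33]
y = z − H·x̄ = [46]
S = H·P̄·Hᵀ + R = [823]
K = P̄·Hᵀ·S⁻¹ = [169/823; -161/823]
x' = x̄ + K·y = [-456/823, -822/823]
P' = (I − K·H)·P̄ = [2713/823 1696/823; 1696/823 1238/823]

x' = [-456/823, -822/823]
P' = [2713/823 1696/823; 1696/823 1238/823]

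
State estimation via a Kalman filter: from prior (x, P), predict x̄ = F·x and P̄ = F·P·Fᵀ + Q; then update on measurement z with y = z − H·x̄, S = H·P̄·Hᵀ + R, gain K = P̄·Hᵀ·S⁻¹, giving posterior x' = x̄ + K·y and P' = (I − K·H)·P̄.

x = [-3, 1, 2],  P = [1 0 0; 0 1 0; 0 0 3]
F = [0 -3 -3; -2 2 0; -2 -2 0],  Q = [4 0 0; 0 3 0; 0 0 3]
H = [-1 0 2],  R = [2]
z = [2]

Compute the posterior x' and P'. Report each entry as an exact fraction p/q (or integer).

x' = [-69/31, 203/31, 4/31]
P' = [848/31 -102/31 410/31; -102/31 323/31 -48/31; 410/31 -48/31 213/31]

x̄ = F·x = [-9, 8, 4]
P̄ = F·P·Fᵀ + Q = [40 -6 6; -6 11 0; 6 0 11]
y = z − H·x̄ = [-15]
S = H·P̄·Hᵀ + R = [62]
K = P̄·Hᵀ·S⁻¹ = [-14/31; 3/31; 8/31]
x' = x̄ + K·y = [-69/31, 203/31, 4/31]
P' = (I − K·H)·P̄ = [848/31 -102/31 410/31; -102/31 323/31 -48/31; 410/31 -48/31 213/31]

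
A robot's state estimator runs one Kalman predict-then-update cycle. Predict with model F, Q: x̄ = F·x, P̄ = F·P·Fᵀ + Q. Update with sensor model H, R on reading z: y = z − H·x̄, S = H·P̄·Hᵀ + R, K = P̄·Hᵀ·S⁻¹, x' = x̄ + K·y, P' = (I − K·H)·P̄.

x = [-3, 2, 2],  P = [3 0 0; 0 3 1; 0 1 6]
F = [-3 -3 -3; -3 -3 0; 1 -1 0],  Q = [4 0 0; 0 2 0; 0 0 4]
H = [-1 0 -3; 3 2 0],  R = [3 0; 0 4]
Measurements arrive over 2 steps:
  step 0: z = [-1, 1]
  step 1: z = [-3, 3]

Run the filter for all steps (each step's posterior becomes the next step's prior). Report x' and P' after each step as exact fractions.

step 0: x̄ = F·x = [-3, 3, -5]
step 0: P̄ = F·P·Fᵀ + Q = [130 63 3; 63 56 0; 3 0 10]
step 0: y = z − H·x̄ = [-19, 4]
step 0: S = H·P̄·Hᵀ + R = [241 -543; -543 2154]
step 0: K = P̄·Hᵀ·S⁻¹ = [-6406/74755 16293/74755; 9247/74755 38332/224265; -4413/14951 -1050/14951]
step 0: x' = x̄ + K·y = [-37379/74755, 299044/224265, 4892/14951]
step 0: P' = (I − K·H)·P̄ = [420528/74755 -598206/74755 -26754/14951; -598206/74755 2768591/224265 38031/14951; -26754/14951 38031/14951 13331/14951]
step 1: x̄ = F·x = [-260287/74755, -186907/74755, -411181/224265]
step 1: P̄ = F·P·Fᵀ + Q = [3236662/74755 1830282/74755 2478782/74755; 1830282/74755 1472327/74755 1507007/74755; 2478782/74755 1507007/74755 8516471/224265]
step 1: y = z − H·x̄ = [-895733/74755, 275788/14951]
step 1: S = H·P̄·Hᵀ + R = [43883032/74755 -8944326/14951; -8944326/14951 11456334/14951]
step 1: K = P̄·Hᵀ·S⁻¹ = [-4984777/190871353 121982876/572614059; 9985261/381742706 576113261/3435684354; -120742069/381742706 -221604937/3435684354]
step 1: x' = x̄ + K·y = [435531526/572614059, 960136639/3435684354, 2633910061/3435684354]
step 1: P' = (I − K·H)·P̄ = [279902474/190871353 -1015595381/572614059 -264948143/572614059; -1015595381/572614059 10292584951/3435684354 1941323413/3435684354; -264948143/572614059 1941323413/3435684354 1616574907/3435684354]

step 0: x' = [-37379/74755, 299044/224265, 4892/14951], P' = [420528/74755 -598206/74755 -26754/14951; -598206/74755 2768591/224265 38031/14951; -26754/14951 38031/14951 13331/14951]
step 1: x' = [435531526/572614059, 960136639/3435684354, 2633910061/3435684354], P' = [279902474/190871353 -1015595381/572614059 -264948143/572614059; -1015595381/572614059 10292584951/3435684354 1941323413/3435684354; -264948143/572614059 1941323413/3435684354 1616574907/3435684354]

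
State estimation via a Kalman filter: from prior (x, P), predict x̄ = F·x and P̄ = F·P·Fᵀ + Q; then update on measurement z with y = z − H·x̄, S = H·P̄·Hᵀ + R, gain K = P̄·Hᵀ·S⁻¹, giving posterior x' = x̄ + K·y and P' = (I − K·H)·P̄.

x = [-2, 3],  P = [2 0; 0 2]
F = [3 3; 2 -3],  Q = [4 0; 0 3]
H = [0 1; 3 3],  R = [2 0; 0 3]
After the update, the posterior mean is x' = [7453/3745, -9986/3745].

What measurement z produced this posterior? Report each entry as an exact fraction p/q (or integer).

x̄ = F·x = [3, -13]
P̄ = F·P·Fᵀ + Q = [40 -6; -6 29]
S = H·P̄·Hᵀ + R = [31 69; 69 516]
K = P̄·Hᵀ·S⁻¹ = [-3378/3745 1192/3745; 3401/3745 46/3745]
x' − x̄ = [-3782/3745, 38699/3745] = K·y
y = (KᵀK)⁻¹·Kᵀ·(x' − x̄) = [11, 28]
z = y + H·x̄ = [11, 28] + [-13, -30] = [-2, -2]

z = [-2, -2]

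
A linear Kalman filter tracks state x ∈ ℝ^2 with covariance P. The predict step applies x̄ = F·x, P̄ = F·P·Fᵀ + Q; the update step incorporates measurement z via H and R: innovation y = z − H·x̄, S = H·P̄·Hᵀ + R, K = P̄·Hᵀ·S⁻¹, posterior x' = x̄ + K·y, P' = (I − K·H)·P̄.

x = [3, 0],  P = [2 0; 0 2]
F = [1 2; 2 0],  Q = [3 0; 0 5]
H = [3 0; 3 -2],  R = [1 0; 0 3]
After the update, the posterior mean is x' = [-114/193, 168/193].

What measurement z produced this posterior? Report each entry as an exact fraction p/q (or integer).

z = [-2, -3]

x̄ = F·x = [3, 6]
P̄ = F·P·Fᵀ + Q = [13 4; 4 13]
S = H·P̄·Hᵀ + R = [118 93; 93 124]
K = P̄·Hᵀ·S⁻¹ = [63/193 1/193; 90/193 -2768/5983]
x' − x̄ = [-693/193, -990/193] = K·y
y = (KᵀK)⁻¹·Kᵀ·(x' − x̄) = [-11, 0]
z = y + H·x̄ = [-11, 0] + [9, -3] = [-2, -3]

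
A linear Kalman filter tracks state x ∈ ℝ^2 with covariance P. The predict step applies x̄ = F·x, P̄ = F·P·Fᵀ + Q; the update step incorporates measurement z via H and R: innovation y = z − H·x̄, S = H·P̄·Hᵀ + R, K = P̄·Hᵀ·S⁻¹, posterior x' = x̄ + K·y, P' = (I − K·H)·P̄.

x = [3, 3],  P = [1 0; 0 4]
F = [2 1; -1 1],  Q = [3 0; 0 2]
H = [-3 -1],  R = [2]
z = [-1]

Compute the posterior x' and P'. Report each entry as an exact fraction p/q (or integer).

x̄ = F·x = [9, 0]
P̄ = F·P·Fᵀ + Q = [11 2; 2 7]
y = z − H·x̄ = [26]
S = H·P̄·Hᵀ + R = [120]
K = P̄·Hᵀ·S⁻¹ = [-7/24; -13/120]
x' = x̄ + K·y = [17/12, -169/60]
P' = (I − K·H)·P̄ = [19/24 -43/24; -43/24 671/120]

x' = [17/12, -169/60]
P' = [19/24 -43/24; -43/24 671/120]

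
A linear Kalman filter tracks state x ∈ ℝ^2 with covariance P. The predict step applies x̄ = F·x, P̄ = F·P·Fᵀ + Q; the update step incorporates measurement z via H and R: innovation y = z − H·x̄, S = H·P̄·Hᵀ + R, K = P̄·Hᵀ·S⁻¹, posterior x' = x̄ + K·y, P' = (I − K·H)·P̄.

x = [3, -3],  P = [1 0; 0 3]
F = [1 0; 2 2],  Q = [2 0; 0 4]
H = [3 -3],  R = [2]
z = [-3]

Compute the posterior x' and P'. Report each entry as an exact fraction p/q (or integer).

x̄ = F·x = [3, 0]
P̄ = F·P·Fᵀ + Q = [3 2; 2 20]
y = z − H·x̄ = [-12]
S = H·P̄·Hᵀ + R = [173]
K = P̄·Hᵀ·S⁻¹ = [3/173; -54/173]
x' = x̄ + K·y = [483/173, 648/173]
P' = (I − K·H)·P̄ = [510/173 508/173; 508/173 544/173]

x' = [483/173, 648/173]
P' = [510/173 508/173; 508/173 544/173]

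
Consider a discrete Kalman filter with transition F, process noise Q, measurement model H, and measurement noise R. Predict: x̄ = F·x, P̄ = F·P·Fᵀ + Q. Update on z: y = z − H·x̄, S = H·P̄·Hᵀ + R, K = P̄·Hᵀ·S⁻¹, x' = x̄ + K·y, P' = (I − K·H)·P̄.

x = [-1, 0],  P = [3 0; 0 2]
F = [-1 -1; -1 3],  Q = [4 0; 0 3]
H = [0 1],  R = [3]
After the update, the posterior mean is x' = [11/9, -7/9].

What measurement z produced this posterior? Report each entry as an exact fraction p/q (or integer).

x̄ = F·x = [1, 1]
P̄ = F·P·Fᵀ + Q = [9 -3; -3 24]
S = H·P̄·Hᵀ + R = [27]
K = P̄·Hᵀ·S⁻¹ = [-1/9; 8/9]
x' − x̄ = [2/9, -16/9] = K·y
y = (KᵀK)⁻¹·Kᵀ·(x' − x̄) = [-2]
z = y + H·x̄ = [-2] + [1] = [-1]

z = [-1]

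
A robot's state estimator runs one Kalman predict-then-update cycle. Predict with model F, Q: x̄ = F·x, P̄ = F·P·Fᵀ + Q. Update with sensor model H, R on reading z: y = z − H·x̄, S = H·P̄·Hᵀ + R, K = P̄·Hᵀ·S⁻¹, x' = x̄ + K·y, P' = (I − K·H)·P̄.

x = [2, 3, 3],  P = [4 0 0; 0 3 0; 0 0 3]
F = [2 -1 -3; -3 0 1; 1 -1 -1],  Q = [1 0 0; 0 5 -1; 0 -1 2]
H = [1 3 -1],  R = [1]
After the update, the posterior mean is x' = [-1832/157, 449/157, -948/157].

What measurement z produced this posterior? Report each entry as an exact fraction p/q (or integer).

x̄ = F·x = [-8, -3, -4]
P̄ = F·P·Fᵀ + Q = [47 -33 20; -33 44 -16; 20 -16 12]
S = H·P̄·Hᵀ + R = [314]
K = P̄·Hᵀ·S⁻¹ = [-36/157; 115/314; -20/157]
x' − x̄ = [-576/157, 920/157, -320/157] = K·y
y = (KᵀK)⁻¹·Kᵀ·(x' − x̄) = [16]
z = y + H·x̄ = [16] + [-13] = [3]

z = [3]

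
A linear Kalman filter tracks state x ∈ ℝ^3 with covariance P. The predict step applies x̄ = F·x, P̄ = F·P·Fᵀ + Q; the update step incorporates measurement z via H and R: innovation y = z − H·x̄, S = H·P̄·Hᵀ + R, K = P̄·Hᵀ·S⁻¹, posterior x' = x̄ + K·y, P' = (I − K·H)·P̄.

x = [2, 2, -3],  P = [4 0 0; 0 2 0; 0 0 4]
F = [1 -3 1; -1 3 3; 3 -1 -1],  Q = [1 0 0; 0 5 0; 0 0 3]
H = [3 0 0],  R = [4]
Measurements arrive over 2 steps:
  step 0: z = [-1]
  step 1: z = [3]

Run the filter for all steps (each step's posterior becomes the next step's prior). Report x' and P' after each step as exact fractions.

step 0: x' = [-109/247, -1835/247, 2569/247], P' = [108/247 -40/247 56/247; -40/247 14661/247 -6150/247; 56/247 -6150/247 9351/247]
step 1: x' = [1642023/1611151, 33981535/1611151, -13436141/1611151], P' = [715628/1611151 -268928/1611151 92672/1611151; -268928/1611151 530996087/1611151 -173501828/1611151; 92672/1611151 -173501828/1611151 67385529/1611151]

step 0: x̄ = F·x = [-7, -5, 7]
step 0: P̄ = F·P·Fᵀ + Q = [27 -10 14; -10 63 -30; 14 -30 45]
step 0: y = z − H·x̄ = [20]
step 0: S = H·P̄·Hᵀ + R = [247]
step 0: K = P̄·Hᵀ·S⁻¹ = [81/247; -30/247; 42/247]
step 0: x' = x̄ + K·y = [-109/247, -1835/247, 2569/247]
step 0: P' = (I − K·H)·P̄ = [108/247 -40/247 56/247; -40/247 14661/247 -6150/247; 56/247 -6150/247 9351/247]
step 1: x̄ = F·x = [7965/247, 2311/247, -1061/247]
step 1: P̄ = F·P·Fᵀ + Q = [178907/247 -67232/247 23168/247; -67232/247 106655/247 -35300/247; 23168/247 -35300/247 13329/247]
step 1: y = z − H·x̄ = [-23154/247]
step 1: S = H·P̄·Hᵀ + R = [1611151/247]
step 1: K = P̄·Hᵀ·S⁻¹ = [536721/1611151; -201696/1611151; 69504/1611151]
step 1: x' = x̄ + K·y = [1642023/1611151, 33981535/1611151, -13436141/1611151]
step 1: P' = (I − K·H)·P̄ = [715628/1611151 -268928/1611151 92672/1611151; -268928/1611151 530996087/1611151 -173501828/1611151; 92672/1611151 -173501828/1611151 67385529/1611151]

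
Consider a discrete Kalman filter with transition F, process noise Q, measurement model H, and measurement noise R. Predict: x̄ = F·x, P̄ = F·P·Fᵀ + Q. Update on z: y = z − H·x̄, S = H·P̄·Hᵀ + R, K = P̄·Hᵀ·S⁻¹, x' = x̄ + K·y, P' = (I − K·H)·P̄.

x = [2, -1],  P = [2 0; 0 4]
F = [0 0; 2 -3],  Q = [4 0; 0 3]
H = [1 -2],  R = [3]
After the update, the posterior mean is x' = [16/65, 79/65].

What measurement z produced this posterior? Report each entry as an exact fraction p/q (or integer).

z = [-2]

x̄ = F·x = [0, 7]
P̄ = F·P·Fᵀ + Q = [4 0; 0 47]
S = H·P̄·Hᵀ + R = [195]
K = P̄·Hᵀ·S⁻¹ = [4/195; -94/195]
x' − x̄ = [16/65, -376/65] = K·y
y = (KᵀK)⁻¹·Kᵀ·(x' − x̄) = [12]
z = y + H·x̄ = [12] + [-14] = [-2]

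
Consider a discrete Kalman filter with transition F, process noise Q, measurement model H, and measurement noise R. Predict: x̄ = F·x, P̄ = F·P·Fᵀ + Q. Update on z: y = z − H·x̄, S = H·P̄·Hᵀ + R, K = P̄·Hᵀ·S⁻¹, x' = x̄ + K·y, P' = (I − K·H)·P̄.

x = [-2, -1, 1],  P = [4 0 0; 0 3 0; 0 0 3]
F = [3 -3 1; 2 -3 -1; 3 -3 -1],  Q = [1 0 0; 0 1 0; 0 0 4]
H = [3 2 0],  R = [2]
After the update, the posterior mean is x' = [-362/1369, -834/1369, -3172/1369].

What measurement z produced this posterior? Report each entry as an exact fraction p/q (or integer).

x̄ = F·x = [-2, -2, -4]
P̄ = F·P·Fᵀ + Q = [67 48 60; 48 47 54; 60 54 70]
S = H·P̄·Hᵀ + R = [1369]
K = P̄·Hᵀ·S⁻¹ = [297/1369; 238/1369; 288/1369]
x' − x̄ = [2376/1369, 1904/1369, 2304/1369] = K·y
y = (KᵀK)⁻¹·Kᵀ·(x' − x̄) = [8]
z = y + H·x̄ = [8] + [-10] = [-2]

z = [-2]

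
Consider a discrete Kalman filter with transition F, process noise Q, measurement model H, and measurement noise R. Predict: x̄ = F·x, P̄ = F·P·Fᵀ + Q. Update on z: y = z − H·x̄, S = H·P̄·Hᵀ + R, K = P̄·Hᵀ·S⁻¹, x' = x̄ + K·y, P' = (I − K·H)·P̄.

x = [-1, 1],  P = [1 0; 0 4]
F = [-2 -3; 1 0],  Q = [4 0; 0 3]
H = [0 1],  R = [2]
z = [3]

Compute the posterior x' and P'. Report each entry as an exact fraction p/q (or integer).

x̄ = F·x = [-1, -1]
P̄ = F·P·Fᵀ + Q = [44 -2; -2 4]
y = z − H·x̄ = [4]
S = H·P̄·Hᵀ + R = [6]
K = P̄·Hᵀ·S⁻¹ = [-1/3; 2/3]
x' = x̄ + K·y = [-7/3, 5/3]
P' = (I − K·H)·P̄ = [130/3 -2/3; -2/3 4/3]

x' = [-7/3, 5/3]
P' = [130/3 -2/3; -2/3 4/3]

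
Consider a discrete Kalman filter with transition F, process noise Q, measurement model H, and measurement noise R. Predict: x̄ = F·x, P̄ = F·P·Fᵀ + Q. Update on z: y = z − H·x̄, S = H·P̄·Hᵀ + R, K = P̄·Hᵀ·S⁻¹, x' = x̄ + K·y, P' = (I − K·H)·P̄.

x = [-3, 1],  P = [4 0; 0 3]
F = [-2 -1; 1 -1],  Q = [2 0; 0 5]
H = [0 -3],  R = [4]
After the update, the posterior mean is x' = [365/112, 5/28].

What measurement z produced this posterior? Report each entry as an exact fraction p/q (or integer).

x̄ = F·x = [5, -4]
P̄ = F·P·Fᵀ + Q = [21 -5; -5 12]
S = H·P̄·Hᵀ + R = [112]
K = P̄·Hᵀ·S⁻¹ = [15/112; -9/28]
x' − x̄ = [-195/112, 117/28] = K·y
y = (KᵀK)⁻¹·Kᵀ·(x' − x̄) = [-13]
z = y + H·x̄ = [-13] + [12] = [-1]

z = [-1]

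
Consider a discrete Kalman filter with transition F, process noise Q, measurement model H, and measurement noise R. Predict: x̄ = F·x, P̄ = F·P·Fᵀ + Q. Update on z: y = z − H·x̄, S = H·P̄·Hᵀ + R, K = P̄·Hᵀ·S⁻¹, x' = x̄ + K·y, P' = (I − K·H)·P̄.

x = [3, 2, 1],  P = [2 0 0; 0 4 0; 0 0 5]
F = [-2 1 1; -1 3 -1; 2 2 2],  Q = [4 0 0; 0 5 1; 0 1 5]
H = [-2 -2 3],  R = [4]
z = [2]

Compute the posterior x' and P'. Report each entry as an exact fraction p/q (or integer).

x' = [-447/557, 4174/557, 2904/557]
P' = [10541/557 3237/557 9140/557; 3237/557 19511/557 15052/557; 9140/557 15052/557 16268/557]

x̄ = F·x = [-3, 2, 12]
P̄ = F·P·Fᵀ + Q = [21 11 10; 11 48 11; 10 11 49]
y = z − H·x̄ = [-36]
S = H·P̄·Hᵀ + R = [557]
K = P̄·Hᵀ·S⁻¹ = [-34/557; -85/557; 105/557]
x' = x̄ + K·y = [-447/557, 4174/557, 2904/557]
P' = (I − K·H)·P̄ = [10541/557 3237/557 9140/557; 3237/557 19511/557 15052/557; 9140/557 15052/557 16268/557]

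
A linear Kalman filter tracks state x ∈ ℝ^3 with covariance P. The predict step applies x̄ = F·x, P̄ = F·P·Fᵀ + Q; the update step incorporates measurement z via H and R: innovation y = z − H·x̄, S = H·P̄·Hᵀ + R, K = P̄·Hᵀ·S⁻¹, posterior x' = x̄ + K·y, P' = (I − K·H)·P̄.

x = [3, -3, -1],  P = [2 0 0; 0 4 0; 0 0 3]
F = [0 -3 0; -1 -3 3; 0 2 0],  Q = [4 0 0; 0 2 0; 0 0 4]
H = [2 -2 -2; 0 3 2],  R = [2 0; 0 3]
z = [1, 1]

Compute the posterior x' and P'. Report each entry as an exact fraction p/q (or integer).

x' = [1087/1312, 3449/5248, -293/656]
P' = [2241/2296 -2969/9184 147/164; -2969/9184 85233/36736 -1851/656; 147/164 -1851/656 327/82]

x̄ = F·x = [9, 3, -6]
P̄ = F·P·Fᵀ + Q = [40 36 -24; 36 67 -24; -24 -24 20]
y = z − H·x̄ = [-23, 4]
S = H·P̄·Hᵀ + R = [222 -122; -122 398]
K = P̄·Hᵀ·S⁻¹ = [3701/9184 2519/9184; 6547/36736 16129/36736; -177/656 -107/656]
x' = x̄ + K·y = [1087/1312, 3449/5248, -293/656]
P' = (I − K·H)·P̄ = [2241/2296 -2969/9184 147/164; -2969/9184 85233/36736 -1851/656; 147/164 -1851/656 327/82]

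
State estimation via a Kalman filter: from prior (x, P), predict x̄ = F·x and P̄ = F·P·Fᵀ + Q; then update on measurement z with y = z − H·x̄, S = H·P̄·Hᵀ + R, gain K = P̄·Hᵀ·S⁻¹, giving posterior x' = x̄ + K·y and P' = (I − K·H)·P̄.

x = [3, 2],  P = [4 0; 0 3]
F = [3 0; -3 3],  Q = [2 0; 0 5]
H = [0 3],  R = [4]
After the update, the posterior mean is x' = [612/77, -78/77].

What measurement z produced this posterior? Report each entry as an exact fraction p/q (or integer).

x̄ = F·x = [9, -3]
P̄ = F·P·Fᵀ + Q = [38 -36; -36 68]
S = H·P̄·Hᵀ + R = [616]
K = P̄·Hᵀ·S⁻¹ = [-27/154; 51/154]
x' − x̄ = [-81/77, 153/77] = K·y
y = (KᵀK)⁻¹·Kᵀ·(x' − x̄) = [6]
z = y + H·x̄ = [6] + [-9] = [-3]

z = [-3]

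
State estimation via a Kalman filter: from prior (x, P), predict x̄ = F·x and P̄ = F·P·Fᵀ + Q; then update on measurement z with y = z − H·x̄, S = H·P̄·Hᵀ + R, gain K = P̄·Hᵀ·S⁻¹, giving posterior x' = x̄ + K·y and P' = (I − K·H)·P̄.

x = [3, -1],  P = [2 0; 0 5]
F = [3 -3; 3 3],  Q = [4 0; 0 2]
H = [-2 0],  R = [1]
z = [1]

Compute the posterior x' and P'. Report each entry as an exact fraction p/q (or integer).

x' = [-122/269, 2964/269]
P' = [67/269 -27/269; -27/269 14569/269]

x̄ = F·x = [12, 6]
P̄ = F·P·Fᵀ + Q = [67 -27; -27 65]
y = z − H·x̄ = [25]
S = H·P̄·Hᵀ + R = [269]
K = P̄·Hᵀ·S⁻¹ = [-134/269; 54/269]
x' = x̄ + K·y = [-122/269, 2964/269]
P' = (I − K·H)·P̄ = [67/269 -27/269; -27/269 14569/269]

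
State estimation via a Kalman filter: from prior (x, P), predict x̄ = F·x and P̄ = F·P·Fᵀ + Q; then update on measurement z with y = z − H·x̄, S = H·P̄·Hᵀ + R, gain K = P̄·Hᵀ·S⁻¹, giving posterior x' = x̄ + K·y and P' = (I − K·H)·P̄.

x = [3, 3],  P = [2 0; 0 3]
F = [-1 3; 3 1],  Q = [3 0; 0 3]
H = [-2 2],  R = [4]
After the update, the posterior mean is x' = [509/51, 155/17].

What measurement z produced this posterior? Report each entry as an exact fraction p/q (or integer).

z = [-2]

x̄ = F·x = [6, 12]
P̄ = F·P·Fᵀ + Q = [32 3; 3 24]
S = H·P̄·Hᵀ + R = [204]
K = P̄·Hᵀ·S⁻¹ = [-29/102; 7/34]
x' − x̄ = [203/51, -49/17] = K·y
y = (KᵀK)⁻¹·Kᵀ·(x' − x̄) = [-14]
z = y + H·x̄ = [-14] + [12] = [-2]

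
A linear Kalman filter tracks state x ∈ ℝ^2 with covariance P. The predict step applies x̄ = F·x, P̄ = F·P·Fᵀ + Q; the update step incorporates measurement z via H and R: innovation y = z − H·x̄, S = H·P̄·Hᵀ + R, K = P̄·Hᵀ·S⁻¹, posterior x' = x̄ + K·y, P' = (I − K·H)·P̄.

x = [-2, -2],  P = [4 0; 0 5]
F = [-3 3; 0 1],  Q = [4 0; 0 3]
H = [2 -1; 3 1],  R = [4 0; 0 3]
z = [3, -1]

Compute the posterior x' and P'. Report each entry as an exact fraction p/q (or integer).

x̄ = F·x = [0, -2]
P̄ = F·P·Fᵀ + Q = [85 15; 15 8]
y = z − H·x̄ = [1, 1]
S = H·P̄·Hᵀ + R = [292 487; 487 866]
K = P̄·Hᵀ·S⁻¹ = [2740/15703 3355/15703; -6759/15703 4762/15703]
x' = x̄ + K·y = [6095/15703, -33403/15703]
P' = (I − K·H)·P̄ = [4205/15703 -2550/15703; -2550/15703 21936/15703]

x' = [6095/15703, -33403/15703]
P' = [4205/15703 -2550/15703; -2550/15703 21936/15703]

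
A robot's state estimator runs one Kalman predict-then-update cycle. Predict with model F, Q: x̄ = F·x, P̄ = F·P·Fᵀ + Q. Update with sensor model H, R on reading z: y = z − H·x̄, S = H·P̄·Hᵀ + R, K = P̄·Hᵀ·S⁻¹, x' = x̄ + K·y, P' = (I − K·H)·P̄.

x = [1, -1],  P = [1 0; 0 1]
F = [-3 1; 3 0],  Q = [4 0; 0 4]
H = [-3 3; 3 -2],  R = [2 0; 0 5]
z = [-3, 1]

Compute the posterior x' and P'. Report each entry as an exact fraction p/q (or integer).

x' = [-259/1172, -3931/3516]
P' = [1831/1172 1889/1172; 1889/1172 6493/3516]

x̄ = F·x = [-4, 3]
P̄ = F·P·Fᵀ + Q = [14 -9; -9 13]
y = z − H·x̄ = [-24, 19]
S = H·P̄·Hᵀ + R = [407 -339; -339 291]
K = P̄·Hᵀ·S⁻¹ = [87/1172 343/1172; 413/1172 803/3516]
x' = x̄ + K·y = [-259/1172, -3931/3516]
P' = (I − K·H)·P̄ = [1831/1172 1889/1172; 1889/1172 6493/3516]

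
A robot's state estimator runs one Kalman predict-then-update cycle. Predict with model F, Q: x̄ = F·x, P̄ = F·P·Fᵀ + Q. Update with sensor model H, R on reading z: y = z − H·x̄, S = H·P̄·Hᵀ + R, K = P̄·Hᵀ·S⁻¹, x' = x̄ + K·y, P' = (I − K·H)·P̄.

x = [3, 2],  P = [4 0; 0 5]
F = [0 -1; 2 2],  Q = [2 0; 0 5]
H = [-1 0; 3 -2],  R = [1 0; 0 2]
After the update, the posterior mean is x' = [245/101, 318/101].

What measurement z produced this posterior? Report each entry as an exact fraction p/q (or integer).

z = [-3, 1]

x̄ = F·x = [-2, 10]
P̄ = F·P·Fᵀ + Q = [7 -10; -10 41]
S = H·P̄·Hᵀ + R = [8 -41; -41 349]
K = P̄·Hᵀ·S⁻¹ = [-762/1111 41/1111; -1102/1111 -486/1111]
x' − x̄ = [447/101, -692/101] = K·y
y = (KᵀK)⁻¹·Kᵀ·(x' − x̄) = [-5, 27]
z = y + H·x̄ = [-5, 27] + [2, -26] = [-3, 1]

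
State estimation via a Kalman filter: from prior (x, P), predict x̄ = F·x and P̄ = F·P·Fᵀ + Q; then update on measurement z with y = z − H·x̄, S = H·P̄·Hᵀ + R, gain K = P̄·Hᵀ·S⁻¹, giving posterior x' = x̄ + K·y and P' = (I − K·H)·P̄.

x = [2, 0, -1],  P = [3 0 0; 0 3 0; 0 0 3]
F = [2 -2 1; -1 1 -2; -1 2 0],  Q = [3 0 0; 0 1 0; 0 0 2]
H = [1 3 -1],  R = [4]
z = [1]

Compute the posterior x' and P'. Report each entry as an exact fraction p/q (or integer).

x' = [13/4, -5/4, -5/3]
P' = [237/8 -129/8 -37/2; -129/8 77/8 23/2; -37/2 23/2 49/3]

x̄ = F·x = [3, 0, -2]
P̄ = F·P·Fᵀ + Q = [30 -18 -18; -18 19 9; -18 9 17]
y = z − H·x̄ = [-4]
S = H·P̄·Hᵀ + R = [96]
K = P̄·Hᵀ·S⁻¹ = [-1/16; 5/16; -1/12]
x' = x̄ + K·y = [13/4, -5/4, -5/3]
P' = (I − K·H)·P̄ = [237/8 -129/8 -37/2; -129/8 77/8 23/2; -37/2 23/2 49/3]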